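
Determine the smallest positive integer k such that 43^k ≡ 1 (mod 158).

ord(43) | φ(158) = φ(2)·φ(79) = 1·78 = 78 = 2 · 3 · 13.
Divisors of 78: 1, 2, 3, 6, 13, 26, 39, 78.
Compute 43^d (mod 158) for the divisors d until we hit 1:
43^1 ≡ 43 (mod 158)
43^2 ≡ 111 (mod 158)
43^3 ≡ 33 (mod 158)
43^6 ≡ 141 (mod 158)
43^13 ≡ 103 (mod 158)
43^26 ≡ 23 (mod 158)
43^39 ≡ 157 (mod 158)
43^78 ≡ 1 (mod 158) ✓
Hence ord(43) = 78.

78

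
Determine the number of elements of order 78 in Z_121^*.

0

φ(121) = φ(11^2) = 11·(11−1) = 110 = 2 · 5 · 11.
Since (Z/121Z)^× is cyclic of order 110, the number of elements of order d is φ(d) when d | 110 and 0 otherwise.
Since 78 ∤ 110, the count is 0.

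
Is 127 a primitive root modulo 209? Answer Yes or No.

209 = 11 · 19 is a product of two distinct odd primes, so (Z/209Z)^× ≅ (Z/11Z)^× × (Z/19Z)^× is not cyclic.
No primitive root modulo 209 exists; in particular 127 is not one.

No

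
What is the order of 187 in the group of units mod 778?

97

Since 187 ∈ (Z/778Z)^×, its order divides φ(778) = φ(2)·φ(389) = 1·388 = 388 = 2^2 · 97.
Divisors of 388: 1, 2, 4, 97, 194, 388.
Check 187^d mod 778 for each divisor in increasing order:
187^1 ≡ 187 (mod 778)
187^2 ≡ 737 (mod 778)
187^4 ≡ 125 (mod 778)
187^97 ≡ 1 (mod 778) ✓
The smallest such exponent is 97, so the order of 187 is 97.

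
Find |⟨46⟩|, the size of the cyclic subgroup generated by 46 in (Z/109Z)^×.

6

The order of 46 must divide φ(109) = 109 − 1 = 108 = 2^2 · 3^3.
Divisors of 108: 1, 2, 3, 4, 6, 9, 12, 18, 27, 36, 54, 108.
Test each divisor d:
46^1 ≡ 46
46^2 ≡ 45
46^3 ≡ 108
46^4 ≡ 63
46^6 ≡ 1
So ord_109(46) = 6.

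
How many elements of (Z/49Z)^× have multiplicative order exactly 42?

φ(49) = φ(7^2) = 7·(7−1) = 42 = 2 · 3 · 7.
In a cyclic group of order 42, there are φ(d) elements of order d for each divisor d of 42, and zero for non-divisors.
42 = 2 · 3 · 7 divides 42, and φ(42) = 12.

12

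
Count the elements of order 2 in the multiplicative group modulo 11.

1

φ(11) = 11 − 1 = 10 = 2 · 5.
Since (Z/11Z)^× is cyclic of order 10, the number of elements of order d is φ(d) when d | 10 and 0 otherwise.
2 | 10, and φ(2) = 2 − 1 = 1.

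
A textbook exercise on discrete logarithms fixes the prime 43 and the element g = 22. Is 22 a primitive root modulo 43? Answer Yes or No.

No

φ(43) = 43 − 1 = 42 = 2 · 3 · 7.
An element g generates (Z/43Z)^× iff g^(42/q) ≢ 1 (mod 43) for each prime q ∈ {2, 3, 7}.
22^21 ≡ 42 (mod 43)  [q = 2: ≢ 1 ✓]
22^14 ≡ 1 (mod 43)  [q = 3: ≡ 1 ✗]
22^6 ≡ 41 (mod 43)  [q = 7: ≢ 1 ✓]
The check at q = 3 fails, so 22 generates a proper subgroup.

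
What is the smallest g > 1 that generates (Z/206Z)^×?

φ(206) = φ(2)·φ(103) = 1·102 = 102 = 2 · 3 · 17.
g is a primitive root iff g^(102/q) ≢ 1 (mod 206) for each prime q ∈ {2, 3, 17}.
g = 2: gcd(2, 206) = 2 > 1, not a unit — skip.
g = 3: 3^51 ≡ 205; 3^34 ≡ 1 — hits 1, so not a primitive root.
g = 4: gcd(4, 206) = 2 > 1, not a unit — skip.
g = 5: 5^51 ≡ 205; 5^34 ≡ 159; 5^6 ≡ 175 — none is 1, so 5 is a primitive root.
Hence the least primitive root of 206 is 5.

5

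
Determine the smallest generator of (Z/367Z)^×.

6

φ(367) = 367 − 1 = 366 = 2 · 3 · 61.
g is a primitive root iff g^(366/q) ≢ 1 (mod 367) for each prime q ∈ {2, 3, 61}.
g = 2: 2^183 ≡ 1 — hits 1, so not a primitive root.
g = 3: 3^183 ≡ 366; 3^122 ≡ 1 — hits 1, so not a primitive root.
g = 4: 4^183 ≡ 1 — hits 1, so not a primitive root.
g = 5: 5^183 ≡ 366; 5^122 ≡ 1 — hits 1, so not a primitive root.
g = 6: 6^183 ≡ 366; 6^122 ≡ 283; 6^6 ≡ 47 — none is 1, so 6 is a primitive root.
The smallest primitive root modulo 367 is 6.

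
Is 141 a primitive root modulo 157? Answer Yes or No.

No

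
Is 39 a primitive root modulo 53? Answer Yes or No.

Yes

φ(53) = 53 − 1 = 52 = 2^2 · 13.
An element g generates (Z/53Z)^× iff g^(52/q) ≢ 1 (mod 53) for each prime q ∈ {2, 13}.
39^26 ≡ 52 (mod 53)  [q = 2: ≢ 1 ✓]
39^4 ≡ 44 (mod 53)  [q = 13: ≢ 1 ✓]
Every test exponent gives a nontrivial residue, hence 39 generates the full group.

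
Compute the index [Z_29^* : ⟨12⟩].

7

ord(12) | φ(29) = 29 − 1 = 28 = 2^2 · 7.
Divisors of 28: 1, 2, 4, 7, 14, 28.
Test each divisor d:
12^1 ≡ 12 (mod 29)
12^2 ≡ 28 (mod 29)
12^4 ≡ 1 (mod 29) ✓
The order of 12 is 4, so the subgroup it generates has 4 elements.
Index = |(Z/29Z)^×| / |⟨12⟩| = 28 / 4 = 7.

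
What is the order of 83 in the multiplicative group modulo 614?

By Lagrange's theorem, ord_614(83) divides φ(614) = φ(2)·φ(307) = 1·306 = 306 = 2 · 3^2 · 17.
Divisors of 306: 1, 2, 3, 6, 9, 17, 18, 34, 51, 102, 153, 306.
Test each divisor d:
83^1 ≡ 83 (mod 614)
83^2 ≡ 135 (mod 614)
83^3 ≡ 153 (mod 614)
83^6 ≡ 77 (mod 614)
83^9 ≡ 115 (mod 614)
83^17 ≡ 581 (mod 614)
83^18 ≡ 331 (mod 614)
83^34 ≡ 475 (mod 614)
83^51 ≡ 289 (mod 614)
83^102 ≡ 17 (mod 614)
83^153 ≡ 1 (mod 614) ✓
Therefore the multiplicative order of 83 modulo 614 is 153.

153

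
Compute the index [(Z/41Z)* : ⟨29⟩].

1

Since 29 ∈ (Z/41Z)^×, its order divides φ(41) = 41 − 1 = 40 = 2^3 · 5.
Divisors of 40: 1, 2, 4, 5, 8, 10, 20, 40.
Check 29^d mod 41 for each divisor in increasing order:
29^1 ≡ 29 (mod 41)
29^2 ≡ 21 (mod 41)
29^4 ≡ 31 (mod 41)
29^5 ≡ 38 (mod 41)
29^8 ≡ 18 (mod 41)
29^10 ≡ 9 (mod 41)
29^20 ≡ 40 (mod 41)
29^40 ≡ 1 (mod 41) ✓
The order of 29 is 40, so the subgroup it generates has 40 elements.
The index is φ(41) / ord(29) = 40 / 40 = 1.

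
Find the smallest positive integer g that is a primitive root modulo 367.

6

φ(367) = 367 − 1 = 366 = 2 · 3 · 61.
g is a primitive root iff g^(366/q) ≢ 1 (mod 367) for each prime q ∈ {2, 3, 61}.
g = 2: 2^183 ≡ 1 — hits 1, so not a primitive root.
g = 3: 3^183 ≡ 366; 3^122 ≡ 1 — hits 1, so not a primitive root.
g = 4: 4^183 ≡ 1 — hits 1, so not a primitive root.
g = 5: 5^183 ≡ 366; 5^122 ≡ 1 — hits 1, so not a primitive root.
g = 6: 6^183 ≡ 366; 6^122 ≡ 283; 6^6 ≡ 47 — none is 1, so 6 is a primitive root.
Hence the least primitive root of 367 is 6.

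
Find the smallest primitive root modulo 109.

φ(109) = 109 − 1 = 108 = 2^2 · 3^3.
g is a primitive root iff g^(108/q) ≢ 1 (mod 109) for each prime q ∈ {2, 3}.
g = 2: 2^54 ≡ 108; 2^36 ≡ 1 — hits 1, so not a primitive root.
g = 3: 3^54 ≡ 1 — hits 1, so not a primitive root.
g = 4: 4^54 ≡ 1 — hits 1, so not a primitive root.
g = 5: 5^54 ≡ 1 — hits 1, so not a primitive root.
g = 6: 6^54 ≡ 108; 6^36 ≡ 63 — none is 1, so 6 is a primitive root.
So 6 is the smallest generator of (Z/109Z)^×.

6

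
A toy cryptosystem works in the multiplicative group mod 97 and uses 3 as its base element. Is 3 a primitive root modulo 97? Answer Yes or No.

No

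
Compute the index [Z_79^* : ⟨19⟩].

2

The order of 19 must divide φ(79) = 79 − 1 = 78 = 2 · 3 · 13.
Divisors of 78: 1, 2, 3, 6, 13, 26, 39, 78.
Evaluate successive powers at the divisors of 78:
19^1 ≡ 19 (mod 79)
19^2 ≡ 45 (mod 79)
19^3 ≡ 65 (mod 79)
19^6 ≡ 38 (mod 79)
19^13 ≡ 23 (mod 79)
19^26 ≡ 55 (mod 79)
19^39 ≡ 1 (mod 79) ✓
So ord_79(19) = 39, hence |⟨19⟩| = 39.
The index is φ(79) / ord(19) = 78 / 39 = 2.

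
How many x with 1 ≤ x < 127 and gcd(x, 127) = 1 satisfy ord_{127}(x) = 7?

φ(127) = 127 − 1 = 126 = 2 · 3^2 · 7.
In a cyclic group of order 126, there are φ(d) elements of order d for each divisor d of 126, and zero for non-divisors.
7 | 126, and φ(7) = 7 − 1 = 6.

6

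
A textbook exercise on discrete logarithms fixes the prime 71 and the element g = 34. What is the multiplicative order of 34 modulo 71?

14

The order of 34 must divide φ(71) = 71 − 1 = 70 = 2 · 5 · 7.
Divisors of 70: 1, 2, 5, 7, 10, 14, 35, 70.
Check 34^d mod 71 for each divisor in increasing order:
34^1 ≡ 34 (mod 71)
34^2 ≡ 20 (mod 71)
34^5 ≡ 39 (mod 71)
34^7 ≡ 70 (mod 71)
34^10 ≡ 30 (mod 71)
34^14 ≡ 1 (mod 71) ✓
Hence ord(34) = 14.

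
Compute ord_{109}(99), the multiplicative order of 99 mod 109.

108

Since 99 ∈ (Z/109Z)^×, its order divides φ(109) = 109 − 1 = 108 = 2^2 · 3^3.
Divisors of 108: 1, 2, 3, 4, 6, 9, 12, 18, 27, 36, 54, 108.
Evaluate successive powers at the divisors of 108:
99^1 ≡ 99
99^2 ≡ 100
99^3 ≡ 90
99^4 ≡ 81
99^6 ≡ 34
99^9 ≡ 8
99^12 ≡ 66
99^18 ≡ 64
99^27 ≡ 76
99^36 ≡ 63
99^54 ≡ 108
99^108 ≡ 1
So ord_109(99) = 108.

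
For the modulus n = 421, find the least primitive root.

φ(421) = 421 − 1 = 420 = 2^2 · 3 · 5 · 7.
Test candidates g = 2, 3, … against the prime factors q ∈ {2, 3, 5, 7} of φ(421): g is a generator iff g^(420/q) ≢ 1 for every such q.
g = 2: 2^210 ≡ 420; 2^140 ≡ 400; 2^84 ≡ 279; 2^60 ≡ 370 — none is 1, so 2 is a primitive root.
Hence the least primitive root of 421 is 2.

2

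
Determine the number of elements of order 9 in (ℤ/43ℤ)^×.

0

φ(43) = 43 − 1 = 42 = 2 · 3 · 7.
(Z/43Z)^× is cyclic (|G| = 42); a cyclic group of order m has exactly φ(d) elements of each order d | m, and none otherwise.
9 does not divide 42, so no element of (Z/43Z)^× has order 9.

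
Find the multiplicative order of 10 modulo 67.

Since 10 ∈ (Z/67Z)^×, its order divides φ(67) = 67 − 1 = 66 = 2 · 3 · 11.
Divisors of 66: 1, 2, 3, 6, 11, 22, 33, 66.
Compute 10^d (mod 67) for the divisors d until we hit 1:
10^1 ≡ 10
10^2 ≡ 33
10^3 ≡ 62
10^6 ≡ 25
10^11 ≡ 29
10^22 ≡ 37
10^33 ≡ 1
The smallest such exponent is 33, so the order of 10 is 33.

33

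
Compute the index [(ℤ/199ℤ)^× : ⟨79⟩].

Since 79 ∈ (Z/199Z)^×, its order divides φ(199) = 199 − 1 = 198 = 2 · 3^2 · 11.
Divisors of 198: 1, 2, 3, 6, 9, 11, 18, 22, 33, 66, 99, 198.
Check 79^d mod 199 for each divisor in increasing order:
79^1 ≡ 79
79^2 ≡ 72
79^3 ≡ 116
79^6 ≡ 123
79^9 ≡ 139
79^11 ≡ 58
79^18 ≡ 18
79^22 ≡ 180
79^33 ≡ 92
79^66 ≡ 106
79^99 ≡ 1
Thus |⟨79⟩| = ord(79) = 99.
The index is φ(199) / ord(79) = 198 / 99 = 2.

2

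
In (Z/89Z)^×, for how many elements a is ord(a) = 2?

φ(89) = 89 − 1 = 88 = 2^3 · 11.
(Z/89Z)^× is cyclic (|G| = 88); a cyclic group of order m has exactly φ(d) elements of each order d | m, and none otherwise.
2 | 88, and φ(2) = 2 − 1 = 1.

1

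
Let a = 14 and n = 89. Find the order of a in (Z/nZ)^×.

By Lagrange's theorem, ord_89(14) divides φ(89) = 89 − 1 = 88 = 2^3 · 11.
Divisors of 88: 1, 2, 4, 8, 11, 22, 44, 88.
Evaluate successive powers at the divisors of 88:
14^1 ≡ 14 (mod 89)
14^2 ≡ 18 (mod 89)
14^4 ≡ 57 (mod 89)
14^8 ≡ 45 (mod 89)
14^11 ≡ 37 (mod 89)
14^22 ≡ 34 (mod 89)
14^44 ≡ 88 (mod 89)
14^88 ≡ 1 (mod 89) ✓
The smallest such exponent is 88, so the order of 14 is 88.

88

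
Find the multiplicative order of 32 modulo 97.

48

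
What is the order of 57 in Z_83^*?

The order of 57 must divide φ(83) = 83 − 1 = 82 = 2 · 41.
Divisors of 82: 1, 2, 41, 82.
Check 57^d mod 83 for each divisor in increasing order:
57^1 ≡ 57 (mod 83)
57^2 ≡ 12 (mod 83)
57^41 ≡ 82 (mod 83)
57^82 ≡ 1 (mod 83) ✓
Hence ord(57) = 82.

82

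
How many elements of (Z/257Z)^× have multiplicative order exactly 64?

φ(257) = 257 − 1 = 256 = 2^8.
(Z/257Z)^× is cyclic (|G| = 256); a cyclic group of order m has exactly φ(d) elements of each order d | m, and none otherwise.
64 = 2^6 divides 256, and φ(64) = 32.

32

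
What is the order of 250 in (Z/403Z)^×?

15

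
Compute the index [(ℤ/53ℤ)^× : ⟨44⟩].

By Lagrange's theorem, ord_53(44) divides φ(53) = 53 − 1 = 52 = 2^2 · 13.
Divisors of 52: 1, 2, 4, 13, 26, 52.
Check 44^d mod 53 for each divisor in increasing order:
44^1 ≡ 44 (mod 53)
44^2 ≡ 28 (mod 53)
44^4 ≡ 42 (mod 53)
44^13 ≡ 1 (mod 53) ✓
The order of 44 is 13, so the subgroup it generates has 13 elements.
The index is φ(53) / ord(44) = 52 / 13 = 4.

4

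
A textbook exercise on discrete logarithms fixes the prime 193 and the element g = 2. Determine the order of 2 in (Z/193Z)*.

96

The order of 2 must divide φ(193) = 193 − 1 = 192 = 2^6 · 3.
Divisors of 192: 1, 2, 3, 4, 6, 8, 12, 16, 24, 32, 48, 64, 96, 192.
Check 2^d mod 193 for each divisor in increasing order:
2^1 ≡ 2 (mod 193)
2^2 ≡ 4 (mod 193)
2^3 ≡ 8 (mod 193)
2^4 ≡ 16 (mod 193)
2^6 ≡ 64 (mod 193)
2^8 ≡ 63 (mod 193)
2^12 ≡ 43 (mod 193)
2^16 ≡ 109 (mod 193)
2^24 ≡ 112 (mod 193)
2^32 ≡ 108 (mod 193)
2^48 ≡ 192 (mod 193)
2^64 ≡ 84 (mod 193)
2^96 ≡ 1 (mod 193) ✓
The smallest such exponent is 96, so the order of 2 is 96.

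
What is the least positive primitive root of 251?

6

φ(251) = 251 − 1 = 250 = 2 · 5^3.
g is a primitive root iff g^(250/q) ≢ 1 (mod 251) for each prime q ∈ {2, 5}.
g = 2: 2^125 ≡ 250; 2^50 ≡ 1 — hits 1, so not a primitive root.
g = 3: 3^125 ≡ 1 — hits 1, so not a primitive root.
g = 4: 4^125 ≡ 1 — hits 1, so not a primitive root.
g = 5: 5^125 ≡ 1 — hits 1, so not a primitive root.
g = 6: 6^125 ≡ 250; 6^50 ≡ 219 — none is 1, so 6 is a primitive root.
So 6 is the smallest generator of (Z/251Z)^×.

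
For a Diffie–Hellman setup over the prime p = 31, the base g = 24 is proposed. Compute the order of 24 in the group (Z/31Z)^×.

30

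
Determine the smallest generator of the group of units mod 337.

10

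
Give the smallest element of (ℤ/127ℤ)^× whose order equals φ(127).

3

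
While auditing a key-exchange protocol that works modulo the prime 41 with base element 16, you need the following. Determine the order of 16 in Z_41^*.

5

The order of 16 must divide φ(41) = 41 − 1 = 40 = 2^3 · 5.
Divisors of 40: 1, 2, 4, 5, 8, 10, 20, 40.
Evaluate successive powers at the divisors of 40:
16^1 ≡ 16 (mod 41)
16^2 ≡ 10 (mod 41)
16^4 ≡ 18 (mod 41)
16^5 ≡ 1 (mod 41) ✓
The smallest such exponent is 5, so the order of 16 is 5.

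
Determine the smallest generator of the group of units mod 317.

φ(317) = 317 − 1 = 316 = 2^2 · 79.
g is a primitive root iff g^(316/q) ≢ 1 (mod 317) for each prime q ∈ {2, 79}.
g = 2: 2^158 ≡ 316; 2^4 ≡ 16 — none is 1, so 2 is a primitive root.
The smallest primitive root modulo 317 is 2.

2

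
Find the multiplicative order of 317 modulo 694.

346

The order of 317 must divide φ(694) = φ(2)·φ(347) = 1·346 = 346 = 2 · 173.
Divisors of 346: 1, 2, 173, 346.
Test each divisor d:
317^1 ≡ 317 (mod 694)
317^2 ≡ 553 (mod 694)
317^173 ≡ 693 (mod 694)
317^346 ≡ 1 (mod 694) ✓
Therefore the multiplicative order of 317 modulo 694 is 346.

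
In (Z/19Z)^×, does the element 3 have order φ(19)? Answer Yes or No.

φ(19) = 19 − 1 = 18 = 2 · 3^2.
Test 3^(18/q) mod 19 for each prime factor q of 18:
3^9 ≡ 18 (mod 19)  [q = 2: ≢ 1 ✓]
3^6 ≡ 7 (mod 19)  [q = 3: ≢ 1 ✓]
Every test exponent gives a nontrivial residue, hence 3 generates the full group.

Yes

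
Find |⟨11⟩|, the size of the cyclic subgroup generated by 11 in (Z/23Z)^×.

22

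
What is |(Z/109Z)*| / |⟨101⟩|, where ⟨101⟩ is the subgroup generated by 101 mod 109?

By Lagrange's theorem, ord_109(101) divides φ(109) = 109 − 1 = 108 = 2^2 · 3^3.
Divisors of 108: 1, 2, 3, 4, 6, 9, 12, 18, 27, 36, 54, 108.
Compute 101^d (mod 109) for the divisors d until we hit 1:
101^1 ≡ 101
101^2 ≡ 64
101^3 ≡ 33
101^4 ≡ 63
101^6 ≡ 108
101^9 ≡ 76
101^12 ≡ 1
So ord_109(101) = 12, hence |⟨101⟩| = 12.
The index is φ(109) / ord(101) = 108 / 12 = 9.

9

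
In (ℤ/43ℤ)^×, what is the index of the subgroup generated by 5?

1

By Lagrange's theorem, ord_43(5) divides φ(43) = 43 − 1 = 42 = 2 · 3 · 7.
Divisors of 42: 1, 2, 3, 6, 7, 14, 21, 42.
Test each divisor d:
5^1 ≡ 5
5^2 ≡ 25
5^3 ≡ 39
5^6 ≡ 16
5^7 ≡ 37
5^14 ≡ 36
5^21 ≡ 42
5^42 ≡ 1
The order of 5 is 42, so the subgroup it generates has 42 elements.
Index = |(Z/43Z)^×| / |⟨5⟩| = 42 / 42 = 1.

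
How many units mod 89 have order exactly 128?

0

φ(89) = 89 − 1 = 88 = 2^3 · 11.
Since (Z/89Z)^× is cyclic of order 88, the number of elements of order d is φ(d) when d | 88 and 0 otherwise.
Here 88 is not a multiple of 128, so there are no elements of order 128.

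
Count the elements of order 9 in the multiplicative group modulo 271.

6

φ(271) = 271 − 1 = 270 = 2 · 3^3 · 5.
(Z/271Z)^× is cyclic (|G| = 270); a cyclic group of order m has exactly φ(d) elements of each order d | m, and none otherwise.
9 = 3^2 divides 270, and φ(9) = 6.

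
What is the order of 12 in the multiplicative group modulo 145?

Since 12 ∈ (Z/145Z)^×, its order divides φ(145) = φ(5·29) = (5−1)·(29−1) = 4·28 = 112 = 2^4 · 7.
Divisors of 112: 1, 2, 4, 7, 8, 14, 16, 28, 56, 112.
Check 12^d mod 145 for each divisor in increasing order:
12^1 ≡ 12 (mod 145)
12^2 ≡ 144 (mod 145)
12^4 ≡ 1 (mod 145) ✓
Hence ord(12) = 4.

4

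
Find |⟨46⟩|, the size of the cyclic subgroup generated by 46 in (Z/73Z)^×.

By Lagrange's theorem, ord_73(46) divides φ(73) = 73 − 1 = 72 = 2^3 · 3^2.
Divisors of 72: 1, 2, 3, 4, 6, 8, 9, 12, 18, 24, 36, 72.
Check 46^d mod 73 for each divisor in increasing order:
46^1 ≡ 46 (mod 73)
46^2 ≡ 72 (mod 73)
46^3 ≡ 27 (mod 73)
46^4 ≡ 1 (mod 73) ✓
Hence ord(46) = 4.

4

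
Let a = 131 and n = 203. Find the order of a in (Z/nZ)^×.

84

The order of 131 must divide φ(203) = φ(7·29) = (7−1)·(29−1) = 6·28 = 168 = 2^3 · 3 · 7.
Divisors of 168: 1, 2, 3, 4, 6, 7, 8, 12, 14, 21, 24, 28, 42, 56, 84, 168.
Test each divisor d:
131^1 ≡ 131
131^2 ≡ 109
131^3 ≡ 69
131^4 ≡ 107
131^6 ≡ 92
131^7 ≡ 75
131^8 ≡ 81
131^12 ≡ 141
131^14 ≡ 144
131^21 ≡ 41
131^24 ≡ 190
131^28 ≡ 30
131^42 ≡ 57
131^56 ≡ 88
131^84 ≡ 1
Hence ord(131) = 84.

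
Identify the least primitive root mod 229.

6

φ(229) = 229 − 1 = 228 = 2^2 · 3 · 19.
Test candidates g = 2, 3, … against the prime factors q ∈ {2, 3, 19} of φ(229): g is a generator iff g^(228/q) ≢ 1 for every such q.
g = 2: 2^114 ≡ 228; 2^76 ≡ 1 — hits 1, so not a primitive root.
g = 3: 3^114 ≡ 1 — hits 1, so not a primitive root.
g = 4: 4^114 ≡ 1 — hits 1, so not a primitive root.
g = 5: 5^114 ≡ 1 — hits 1, so not a primitive root.
g = 6: 6^114 ≡ 228; 6^76 ≡ 134; 6^12 ≡ 165 — none is 1, so 6 is a primitive root.
Hence the least primitive root of 229 is 6.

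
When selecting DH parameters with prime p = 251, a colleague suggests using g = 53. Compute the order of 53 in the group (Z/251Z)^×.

250

The order of 53 must divide φ(251) = 251 − 1 = 250 = 2 · 5^3.
Divisors of 250: 1, 2, 5, 10, 25, 50, 125, 250.
Check 53^d mod 251 for each divisor in increasing order:
53^1 ≡ 53 (mod 251)
53^2 ≡ 48 (mod 251)
53^5 ≡ 126 (mod 251)
53^10 ≡ 63 (mod 251)
53^25 ≡ 102 (mod 251)
53^50 ≡ 113 (mod 251)
53^125 ≡ 250 (mod 251)
53^250 ≡ 1 (mod 251) ✓
Hence ord(53) = 250.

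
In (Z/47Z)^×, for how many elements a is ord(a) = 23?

φ(47) = 47 − 1 = 46 = 2 · 23.
(Z/47Z)^× is cyclic (|G| = 46); a cyclic group of order m has exactly φ(d) elements of each order d | m, and none otherwise.
23 | 46, and φ(23) = 23 − 1 = 22.

22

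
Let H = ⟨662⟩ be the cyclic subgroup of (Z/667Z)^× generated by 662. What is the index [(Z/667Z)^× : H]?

Since 662 ∈ (Z/667Z)^×, its order divides φ(667) = φ(23·29) = (23−1)·(29−1) = 22·28 = 616 = 2^3 · 7 · 11.
Divisors of 616: 1, 2, 4, 7, 8, 11, 14, 22, 28, 44, 56, 77, 88, 154, 308, 616.
Evaluate successive powers at the divisors of 616:
662^1 ≡ 662 (mod 667)
662^2 ≡ 25 (mod 667)
662^4 ≡ 625 (mod 667)
662^7 ≡ 581 (mod 667)
662^8 ≡ 430 (mod 667)
662^11 ≡ 277 (mod 667)
662^14 ≡ 59 (mod 667)
662^22 ≡ 24 (mod 667)
662^28 ≡ 146 (mod 667)
662^44 ≡ 576 (mod 667)
662^56 ≡ 639 (mod 667)
662^77 ≡ 1 (mod 667) ✓
The order of 662 is 77, so the subgroup it generates has 77 elements.
The index is φ(667) / ord(662) = 616 / 77 = 8.

8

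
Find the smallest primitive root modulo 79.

3

φ(79) = 79 − 1 = 78 = 2 · 3 · 13.
Test candidates g = 2, 3, … against the prime factors q ∈ {2, 3, 13} of φ(79): g is a generator iff g^(78/q) ≢ 1 for every such q.
g = 2: 2^39 ≡ 1 — hits 1, so not a primitive root.
g = 3: 3^39 ≡ 78; 3^26 ≡ 23; 3^6 ≡ 18 — none is 1, so 3 is a primitive root.
The smallest primitive root modulo 79 is 3.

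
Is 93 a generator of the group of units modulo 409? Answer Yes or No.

Yes

φ(409) = 409 − 1 = 408 = 2^3 · 3 · 17.
93 is a primitive root mod 409 iff 93^(φ(409)/q) ≢ 1 for every prime q | φ(409), i.e. q ∈ {2, 3, 17}.
93^204 ≡ 408 (mod 409)  [q = 2: ≢ 1 ✓]
93^136 ≡ 53 (mod 409)  [q = 3: ≢ 1 ✓]
93^24 ≡ 5 (mod 409)  [q = 17: ≢ 1 ✓]
Every test exponent gives a nontrivial residue, hence 93 generates the full group.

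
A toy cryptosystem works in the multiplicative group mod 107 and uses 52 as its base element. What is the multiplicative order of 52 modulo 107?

53

ord(52) | φ(107) = 107 − 1 = 106 = 2 · 53.
Divisors of 106: 1, 2, 53, 106.
Evaluate successive powers at the divisors of 106:
52^1 ≡ 52
52^2 ≡ 29
52^53 ≡ 1
Hence ord(52) = 53.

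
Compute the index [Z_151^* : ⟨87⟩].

15

By Lagrange's theorem, ord_151(87) divides φ(151) = 151 − 1 = 150 = 2 · 3 · 5^2.
Divisors of 150: 1, 2, 3, 5, 6, 10, 15, 25, 30, 50, 75, 150.
Test each divisor d:
87^1 ≡ 87 (mod 151)
87^2 ≡ 19 (mod 151)
87^3 ≡ 143 (mod 151)
87^5 ≡ 150 (mod 151)
87^6 ≡ 64 (mod 151)
87^10 ≡ 1 (mod 151) ✓
The order of 87 is 10, so the subgroup it generates has 10 elements.
[(Z/151Z)^× : ⟨87⟩] = 150/10 = 15.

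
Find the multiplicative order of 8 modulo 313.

By Lagrange's theorem, ord_313(8) divides φ(313) = 313 − 1 = 312 = 2^3 · 3 · 13.
Divisors of 312: 1, 2, 3, 4, 6, 8, 12, 13, 24, 26, 39, 52, 78, 104, 156, 312.
Check 8^d mod 313 for each divisor in increasing order:
8^1 ≡ 8
8^2 ≡ 64
8^3 ≡ 199
8^4 ≡ 27
8^6 ≡ 163
8^8 ≡ 103
8^12 ≡ 277
8^13 ≡ 25
8^24 ≡ 44
8^26 ≡ 312
8^39 ≡ 288
8^52 ≡ 1
So ord_313(8) = 52.

52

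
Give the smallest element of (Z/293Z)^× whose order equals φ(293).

2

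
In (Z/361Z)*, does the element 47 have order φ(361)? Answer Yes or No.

No

φ(361) = φ(19^2) = 19·(19−1) = 342 = 2 · 3^2 · 19.
Test 47^(342/q) mod 361 for each prime factor q of 342:
47^171 ≡ 1 (mod 361)  [q = 2: ≡ 1 ✗]
47^114 ≡ 68 (mod 361)  [q = 3: ≢ 1 ✓]
47^18 ≡ 39 (mod 361)  [q = 19: ≢ 1 ✓]
Since 47^171 ≡ 1, the order of 47 divides 171 < 342, so 47 is not a primitive root.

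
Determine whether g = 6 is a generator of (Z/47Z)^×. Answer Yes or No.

No

φ(47) = 47 − 1 = 46 = 2 · 23.
6 is a primitive root mod 47 iff 6^(φ(47)/q) ≢ 1 for every prime q | φ(47), i.e. q ∈ {2, 23}.
6^23 ≡ 1 (mod 47)  [q = 2: ≡ 1 ✗]
6^2 ≡ 36 (mod 47)  [q = 23: ≢ 1 ✓]
Since 6^23 ≡ 1, the order of 6 divides 23 < 46, so 6 is not a primitive root.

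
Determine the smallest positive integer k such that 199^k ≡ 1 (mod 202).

100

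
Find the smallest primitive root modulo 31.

φ(31) = 31 − 1 = 30 = 2 · 3 · 5.
Test candidates g = 2, 3, … against the prime factors q ∈ {2, 3, 5} of φ(31): g is a generator iff g^(30/q) ≢ 1 for every such q.
g = 2: 2^15 ≡ 1 — hits 1, so not a primitive root.
g = 3: 3^15 ≡ 30; 3^10 ≡ 25; 3^6 ≡ 16 — none is 1, so 3 is a primitive root.
Hence the least primitive root of 31 is 3.

3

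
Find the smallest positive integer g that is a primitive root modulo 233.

φ(233) = 233 − 1 = 232 = 2^3 · 29.
Test candidates g = 2, 3, … against the prime factors q ∈ {2, 29} of φ(233): g is a generator iff g^(232/q) ≢ 1 for every such q.
g = 2: 2^116 ≡ 1 — hits 1, so not a primitive root.
g = 3: 3^116 ≡ 232; 3^8 ≡ 37 — none is 1, so 3 is a primitive root.
So 3 is the smallest generator of (Z/233Z)^×.

3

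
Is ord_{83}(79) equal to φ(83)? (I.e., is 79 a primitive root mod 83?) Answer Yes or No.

φ(83) = 83 − 1 = 82 = 2 · 41.
Test 79^(82/q) mod 83 for each prime factor q of 82:
79^41 ≡ 82 (mod 83)  [q = 2: ≢ 1 ✓]
79^2 ≡ 16 (mod 83)  [q = 41: ≢ 1 ✓]
None equal 1, so ord_83(79) = 82: 79 is a primitive root.

Yes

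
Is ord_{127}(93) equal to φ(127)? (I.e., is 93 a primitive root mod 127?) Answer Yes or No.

φ(127) = 127 − 1 = 126 = 2 · 3^2 · 7.
Test 93^(126/q) mod 127 for each prime factor q of 126:
93^63 ≡ 126 (mod 127)  [q = 2: ≢ 1 ✓]
93^42 ≡ 19 (mod 127)  [q = 3: ≢ 1 ✓]
93^18 ≡ 8 (mod 127)  [q = 7: ≢ 1 ✓]
Every test exponent gives a nontrivial residue, hence 93 generates the full group.

Yes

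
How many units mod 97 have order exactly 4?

φ(97) = 97 − 1 = 96 = 2^5 · 3.
In a cyclic group of order 96, there are φ(d) elements of order d for each divisor d of 96, and zero for non-divisors.
4 = 2^2 divides 96, and φ(4) = 2.

2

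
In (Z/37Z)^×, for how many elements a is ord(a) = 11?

φ(37) = 37 − 1 = 36 = 2^2 · 3^2.
Since (Z/37Z)^× is cyclic of order 36, the number of elements of order d is φ(d) when d | 36 and 0 otherwise.
Here 36 is not a multiple of 11, so there are no elements of order 11.

0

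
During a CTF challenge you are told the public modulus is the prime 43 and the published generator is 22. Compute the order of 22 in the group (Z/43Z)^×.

14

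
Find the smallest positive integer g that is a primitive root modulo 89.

3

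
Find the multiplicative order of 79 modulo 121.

By Lagrange's theorem, ord_121(79) divides φ(121) = φ(11^2) = 11·(11−1) = 110 = 2 · 5 · 11.
Divisors of 110: 1, 2, 5, 10, 11, 22, 55, 110.
Check 79^d mod 121 for each divisor in increasing order:
79^1 ≡ 79
79^2 ≡ 70
79^5 ≡ 21
79^10 ≡ 78
79^11 ≡ 112
79^22 ≡ 81
79^55 ≡ 120
79^110 ≡ 1
Therefore the multiplicative order of 79 modulo 121 is 110.

110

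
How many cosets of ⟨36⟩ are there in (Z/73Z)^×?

4

Since 36 ∈ (Z/73Z)^×, its order divides φ(73) = 73 − 1 = 72 = 2^3 · 3^2.
Divisors of 72: 1, 2, 3, 4, 6, 8, 9, 12, 18, 24, 36, 72.
Evaluate successive powers at the divisors of 72:
36^1 ≡ 36
36^2 ≡ 55
36^3 ≡ 9
36^4 ≡ 32
36^6 ≡ 8
36^8 ≡ 2
36^9 ≡ 72
36^12 ≡ 64
36^18 ≡ 1
The order of 36 is 18, so the subgroup it generates has 18 elements.
The index is φ(73) / ord(36) = 72 / 18 = 4.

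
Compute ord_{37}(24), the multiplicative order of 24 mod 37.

36

By Lagrange's theorem, ord_37(24) divides φ(37) = 37 − 1 = 36 = 2^2 · 3^2.
Divisors of 36: 1, 2, 3, 4, 6, 9, 12, 18, 36.
Evaluate successive powers at the divisors of 36:
24^1 ≡ 24 (mod 37)
24^2 ≡ 21 (mod 37)
24^3 ≡ 23 (mod 37)
24^4 ≡ 34 (mod 37)
24^6 ≡ 11 (mod 37)
24^9 ≡ 31 (mod 37)
24^12 ≡ 10 (mod 37)
24^18 ≡ 36 (mod 37)
24^36 ≡ 1 (mod 37) ✓
The smallest such exponent is 36, so the order of 24 is 36.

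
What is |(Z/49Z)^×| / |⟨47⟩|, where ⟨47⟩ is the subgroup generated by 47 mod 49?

The order of 47 must divide φ(49) = φ(7^2) = 7·(7−1) = 42 = 2 · 3 · 7.
Divisors of 42: 1, 2, 3, 6, 7, 14, 21, 42.
Compute 47^d (mod 49) for the divisors d until we hit 1:
47^1 ≡ 47 (mod 49)
47^2 ≡ 4 (mod 49)
47^3 ≡ 41 (mod 49)
47^6 ≡ 15 (mod 49)
47^7 ≡ 19 (mod 49)
47^14 ≡ 18 (mod 49)
47^21 ≡ 48 (mod 49)
47^42 ≡ 1 (mod 49) ✓
So ord_49(47) = 42, hence |⟨47⟩| = 42.
The index is φ(49) / ord(47) = 42 / 42 = 1.

1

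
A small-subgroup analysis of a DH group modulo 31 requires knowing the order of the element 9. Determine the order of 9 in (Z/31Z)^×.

15

By Lagrange's theorem, ord_31(9) divides φ(31) = 31 − 1 = 30 = 2 · 3 · 5.
Divisors of 30: 1, 2, 3, 5, 6, 10, 15, 30.
Test each divisor d:
9^1 ≡ 9 (mod 31)
9^2 ≡ 19 (mod 31)
9^3 ≡ 16 (mod 31)
9^5 ≡ 25 (mod 31)
9^6 ≡ 8 (mod 31)
9^10 ≡ 5 (mod 31)
9^15 ≡ 1 (mod 31) ✓
So ord_31(9) = 15.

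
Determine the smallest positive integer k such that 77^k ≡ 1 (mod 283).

141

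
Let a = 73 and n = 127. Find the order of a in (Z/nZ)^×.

Since 73 ∈ (Z/127Z)^×, its order divides φ(127) = 127 − 1 = 126 = 2 · 3^2 · 7.
Divisors of 126: 1, 2, 3, 6, 7, 9, 14, 18, 21, 42, 63, 126.
Check 73^d mod 127 for each divisor in increasing order:
73^1 ≡ 73
73^2 ≡ 122
73^3 ≡ 16
73^6 ≡ 2
73^7 ≡ 19
73^9 ≡ 32
73^14 ≡ 107
73^18 ≡ 8
73^21 ≡ 1
Therefore the multiplicative order of 73 modulo 127 is 21.

21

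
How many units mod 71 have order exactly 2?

φ(71) = 71 − 1 = 70 = 2 · 5 · 7.
(Z/71Z)^× is cyclic (|G| = 70); a cyclic group of order m has exactly φ(d) elements of each order d | m, and none otherwise.
2 | 70, and φ(2) = 2 − 1 = 1.

1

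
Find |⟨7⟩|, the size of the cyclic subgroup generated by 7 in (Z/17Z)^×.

16

ord(7) | φ(17) = 17 − 1 = 16 = 2^4.
Divisors of 16: 1, 2, 4, 8, 16.
Test each divisor d:
7^1 ≡ 7 (mod 17)
7^2 ≡ 15 (mod 17)
7^4 ≡ 4 (mod 17)
7^8 ≡ 16 (mod 17)
7^16 ≡ 1 (mod 17) ✓
Hence ord(7) = 16.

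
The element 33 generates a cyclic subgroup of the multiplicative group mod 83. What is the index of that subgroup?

The order of 33 must divide φ(83) = 83 − 1 = 82 = 2 · 41.
Divisors of 82: 1, 2, 41, 82.
Compute 33^d (mod 83) for the divisors d until we hit 1:
33^1 ≡ 33 (mod 83)
33^2 ≡ 10 (mod 83)
33^41 ≡ 1 (mod 83) ✓
The order of 33 is 41, so the subgroup it generates has 41 elements.
[(Z/83Z)^× : ⟨33⟩] = 82/41 = 2.

2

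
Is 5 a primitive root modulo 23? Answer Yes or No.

Yes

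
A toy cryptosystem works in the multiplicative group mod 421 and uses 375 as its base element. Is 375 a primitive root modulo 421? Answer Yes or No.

φ(421) = 421 − 1 = 420 = 2^2 · 3 · 5 · 7.
An element g generates (Z/421Z)^× iff g^(420/q) ≢ 1 (mod 421) for each prime q ∈ {2, 3, 5, 7}.
375^210 ≡ 1 (mod 421)  [q = 2: ≡ 1 ✗]
375^140 ≡ 20 (mod 421)  [q = 3: ≢ 1 ✓]
375^84 ≡ 354 (mod 421)  [q = 5: ≢ 1 ✓]
375^60 ≡ 33 (mod 421)  [q = 7: ≢ 1 ✓]
Since 375^210 ≡ 1, the order of 375 divides 210 < 420, so 375 is not a primitive root.

No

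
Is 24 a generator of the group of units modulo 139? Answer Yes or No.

No

φ(139) = 139 − 1 = 138 = 2 · 3 · 23.
It suffices to check that the order of 24 is not a proper divisor of 138: compute 24^(138/q) for q ∈ {2, 3, 23}.
24^69 ≡ 1 (mod 139)  [q = 2: ≡ 1 ✗]
24^46 ≡ 42 (mod 139)  [q = 3: ≢ 1 ✓]
24^6 ≡ 77 (mod 139)  [q = 23: ≢ 1 ✓]
Since 24^69 ≡ 1, the order of 24 divides 69 < 138, so 24 is not a primitive root.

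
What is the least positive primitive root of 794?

5

φ(794) = φ(2)·φ(397) = 1·396 = 396 = 2^2 · 3^2 · 11.
Test candidates g = 2, 3, … against the prime factors q ∈ {2, 3, 11} of φ(794): g is a generator iff g^(396/q) ≢ 1 for every such q.
g = 2: gcd(2, 794) = 2 > 1, not a unit — skip.
g = 3: 3^198 ≡ 1 — hits 1, so not a primitive root.
g = 4: gcd(4, 794) = 2 > 1, not a unit — skip.
g = 5: 5^198 ≡ 793; 5^132 ≡ 759; 5^36 ≡ 687 — none is 1, so 5 is a primitive root.
Hence the least primitive root of 794 is 5.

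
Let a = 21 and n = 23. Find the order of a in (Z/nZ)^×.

Since 21 ∈ (Z/23Z)^×, its order divides φ(23) = 23 − 1 = 22 = 2 · 11.
Divisors of 22: 1, 2, 11, 22.
Compute 21^d (mod 23) for the divisors d until we hit 1:
21^1 ≡ 21 (mod 23)
21^2 ≡ 4 (mod 23)
21^11 ≡ 22 (mod 23)
21^22 ≡ 1 (mod 23) ✓
So ord_23(21) = 22.

22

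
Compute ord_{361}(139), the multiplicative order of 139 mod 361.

171

Since 139 ∈ (Z/361Z)^×, its order divides φ(361) = φ(19^2) = 19·(19−1) = 342 = 2 · 3^2 · 19.
Divisors of 342: 1, 2, 3, 6, 9, 18, 19, 38, 57, 114, 171, 342.
Test each divisor d:
139^1 ≡ 139
139^2 ≡ 188
139^3 ≡ 140
139^6 ≡ 106
139^9 ≡ 39
139^18 ≡ 77
139^19 ≡ 234
139^38 ≡ 245
139^57 ≡ 292
139^114 ≡ 68
139^171 ≡ 1
The smallest such exponent is 171, so the order of 139 is 171.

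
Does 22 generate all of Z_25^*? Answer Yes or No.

Yes

φ(25) = φ(5^2) = 5·(5−1) = 20 = 2^2 · 5.
An element g generates (Z/25Z)^× iff g^(20/q) ≢ 1 (mod 25) for each prime q ∈ {2, 5}.
22^10 ≡ 24 (mod 25)  [q = 2: ≢ 1 ✓]
22^4 ≡ 6 (mod 25)  [q = 5: ≢ 1 ✓]
None equal 1, so ord_25(22) = 20: 22 is a primitive root.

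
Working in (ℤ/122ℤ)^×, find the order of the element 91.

ord(91) | φ(122) = φ(2)·φ(61) = 1·60 = 60 = 2^2 · 3 · 5.
Divisors of 60: 1, 2, 3, 4, 5, 6, 10, 12, 15, 20, 30, 60.
Compute 91^d (mod 122) for the divisors d until we hit 1:
91^1 ≡ 91 (mod 122)
91^2 ≡ 107 (mod 122)
91^3 ≡ 99 (mod 122)
91^4 ≡ 103 (mod 122)
91^5 ≡ 101 (mod 122)
91^6 ≡ 41 (mod 122)
91^10 ≡ 75 (mod 122)
91^12 ≡ 95 (mod 122)
91^15 ≡ 11 (mod 122)
91^20 ≡ 13 (mod 122)
91^30 ≡ 121 (mod 122)
91^60 ≡ 1 (mod 122) ✓
Hence ord(91) = 60.

60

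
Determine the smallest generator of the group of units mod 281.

3

φ(281) = 281 − 1 = 280 = 2^3 · 5 · 7.
g is a primitive root iff g^(280/q) ≢ 1 (mod 281) for each prime q ∈ {2, 5, 7}.
g = 2: 2^140 ≡ 1 — hits 1, so not a primitive root.
g = 3: 3^140 ≡ 280; 3^56 ≡ 86; 3^40 ≡ 249 — none is 1, so 3 is a primitive root.
Hence the least primitive root of 281 is 3.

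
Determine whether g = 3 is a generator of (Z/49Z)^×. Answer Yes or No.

φ(49) = φ(7^2) = 7·(7−1) = 42 = 2 · 3 · 7.
Test 3^(42/q) mod 49 for each prime factor q of 42:
3^21 ≡ 48 (mod 49)  [q = 2: ≢ 1 ✓]
3^14 ≡ 30 (mod 49)  [q = 3: ≢ 1 ✓]
3^6 ≡ 43 (mod 49)  [q = 7: ≢ 1 ✓]
None equal 1, so ord_49(3) = 42: 3 is a primitive root.

Yes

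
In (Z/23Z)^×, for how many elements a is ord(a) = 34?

0

φ(23) = 23 − 1 = 22 = 2 · 11.
In a cyclic group of order 22, there are φ(d) elements of order d for each divisor d of 22, and zero for non-divisors.
Here 22 is not a multiple of 34, so there are no elements of order 34.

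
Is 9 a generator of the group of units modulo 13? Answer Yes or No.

No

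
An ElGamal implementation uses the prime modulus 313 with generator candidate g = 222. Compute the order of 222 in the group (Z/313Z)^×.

312

ord(222) | φ(313) = 313 − 1 = 312 = 2^3 · 3 · 13.
Divisors of 312: 1, 2, 3, 4, 6, 8, 12, 13, 24, 26, 39, 52, 78, 104, 156, 312.
Test each divisor d:
222^1 ≡ 222
222^2 ≡ 143
222^3 ≡ 133
222^4 ≡ 104
222^6 ≡ 161
222^8 ≡ 174
222^12 ≡ 255
222^13 ≡ 270
222^24 ≡ 234
222^26 ≡ 284
222^39 ≡ 308
222^52 ≡ 215
222^78 ≡ 25
222^104 ≡ 214
222^156 ≡ 312
222^312 ≡ 1
Hence ord(222) = 312.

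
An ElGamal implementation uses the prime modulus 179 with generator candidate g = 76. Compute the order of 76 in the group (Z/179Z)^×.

By Lagrange's theorem, ord_179(76) divides φ(179) = 179 − 1 = 178 = 2 · 89.
Divisors of 178: 1, 2, 89, 178.
Test each divisor d:
76^1 ≡ 76
76^2 ≡ 48
76^89 ≡ 1
Hence ord(76) = 89.

89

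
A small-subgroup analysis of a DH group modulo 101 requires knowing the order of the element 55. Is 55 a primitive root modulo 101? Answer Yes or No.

Yes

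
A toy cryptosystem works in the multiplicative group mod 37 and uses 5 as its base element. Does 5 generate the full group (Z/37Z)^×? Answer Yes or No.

φ(37) = 37 − 1 = 36 = 2^2 · 3^2.
It suffices to check that the order of 5 is not a proper divisor of 36: compute 5^(36/q) for q ∈ {2, 3}.
5^18 ≡ 36 (mod 37)  [q = 2: ≢ 1 ✓]
5^12 ≡ 10 (mod 37)  [q = 3: ≢ 1 ✓]
Every test exponent gives a nontrivial residue, hence 5 generates the full group.

Yes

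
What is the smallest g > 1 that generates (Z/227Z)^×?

2

φ(227) = 227 − 1 = 226 = 2 · 113.
Test candidates g = 2, 3, … against the prime factors q ∈ {2, 113} of φ(227): g is a generator iff g^(226/q) ≢ 1 for every such q.
g = 2: 2^113 ≡ 226; 2^2 ≡ 4 — none is 1, so 2 is a primitive root.
Hence the least primitive root of 227 is 2.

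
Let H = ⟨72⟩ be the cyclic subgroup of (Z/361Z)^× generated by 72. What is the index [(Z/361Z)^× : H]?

1

By Lagrange's theorem, ord_361(72) divides φ(361) = φ(19^2) = 19·(19−1) = 342 = 2 · 3^2 · 19.
Divisors of 342: 1, 2, 3, 6, 9, 18, 19, 38, 57, 114, 171, 342.
Check 72^d mod 361 for each divisor in increasing order:
72^1 ≡ 72
72^2 ≡ 130
72^3 ≡ 335
72^6 ≡ 315
72^9 ≡ 113
72^18 ≡ 134
72^19 ≡ 262
72^38 ≡ 54
72^57 ≡ 69
72^114 ≡ 68
72^171 ≡ 360
72^342 ≡ 1
The order of 72 is 342, so the subgroup it generates has 342 elements.
Index = |(Z/361Z)^×| / |⟨72⟩| = 342 / 342 = 1.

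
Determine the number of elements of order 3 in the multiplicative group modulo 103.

φ(103) = 103 − 1 = 102 = 2 · 3 · 17.
(Z/103Z)^× is cyclic (|G| = 102); a cyclic group of order m has exactly φ(d) elements of each order d | m, and none otherwise.
3 | 102, and φ(3) = 3 − 1 = 2.

2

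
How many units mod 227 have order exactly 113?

φ(227) = 227 − 1 = 226 = 2 · 113.
Since (Z/227Z)^× is cyclic of order 226, the number of elements of order d is φ(d) when d | 226 and 0 otherwise.
113 | 226, and φ(113) = 113 − 1 = 112.

112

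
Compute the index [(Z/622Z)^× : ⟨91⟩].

10

The order of 91 must divide φ(622) = φ(2)·φ(311) = 1·310 = 310 = 2 · 5 · 31.
Divisors of 310: 1, 2, 5, 10, 31, 62, 155, 310.
Compute 91^d (mod 622) for the divisors d until we hit 1:
91^1 ≡ 91
91^2 ≡ 195
91^5 ≡ 89
91^10 ≡ 457
91^31 ≡ 1
The order of 91 is 31, so the subgroup it generates has 31 elements.
Index = |(Z/622Z)^×| / |⟨91⟩| = 310 / 31 = 10.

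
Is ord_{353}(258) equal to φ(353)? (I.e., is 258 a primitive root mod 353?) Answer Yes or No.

φ(353) = 353 − 1 = 352 = 2^5 · 11.
It suffices to check that the order of 258 is not a proper divisor of 352: compute 258^(352/q) for q ∈ {2, 11}.
258^176 ≡ 352 (mod 353)  [q = 2: ≢ 1 ✓]
258^32 ≡ 231 (mod 353)  [q = 11: ≢ 1 ✓]
Every test exponent gives a nontrivial residue, hence 258 generates the full group.

Yes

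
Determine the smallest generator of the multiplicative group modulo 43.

φ(43) = 43 − 1 = 42 = 2 · 3 · 7.
g is a primitive root iff g^(42/q) ≢ 1 (mod 43) for each prime q ∈ {2, 3, 7}.
g = 2: 2^21 ≡ 42; 2^14 ≡ 1 — hits 1, so not a primitive root.
g = 3: 3^21 ≡ 42; 3^14 ≡ 36; 3^6 ≡ 41 — none is 1, so 3 is a primitive root.
So 3 is the smallest generator of (Z/43Z)^×.

3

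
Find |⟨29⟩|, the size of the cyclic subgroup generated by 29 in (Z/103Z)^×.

ord(29) | φ(103) = 103 − 1 = 102 = 2 · 3 · 17.
Divisors of 102: 1, 2, 3, 6, 17, 34, 51, 102.
Check 29^d mod 103 for each divisor in increasing order:
29^1 ≡ 29 (mod 103)
29^2 ≡ 17 (mod 103)
29^3 ≡ 81 (mod 103)
29^6 ≡ 72 (mod 103)
29^17 ≡ 56 (mod 103)
29^34 ≡ 46 (mod 103)
29^51 ≡ 1 (mod 103) ✓
Therefore the multiplicative order of 29 modulo 103 is 51.

51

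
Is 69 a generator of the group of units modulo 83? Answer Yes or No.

No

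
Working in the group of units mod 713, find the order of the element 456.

330

ord(456) | φ(713) = φ(23·31) = (23−1)·(31−1) = 22·30 = 660 = 2^2 · 3 · 5 · 11.
Divisors of 660: 1, 2, 3, 4, 5, 6, 10, 11, 12, 15, 20, 22, 30, 33, 44, 55, 60, 66, 110, 132, 165, 220, 330, 660.
Evaluate successive powers at the divisors of 660:
456^1 ≡ 456 (mod 713)
456^2 ≡ 453 (mod 713)
456^3 ≡ 511 (mod 713)
456^4 ≡ 578 (mod 713)
456^5 ≡ 471 (mod 713)
456^6 ≡ 163 (mod 713)
456^10 ≡ 98 (mod 713)
456^11 ≡ 482 (mod 713)
456^12 ≡ 188 (mod 713)
456^15 ≡ 526 (mod 713)
456^20 ≡ 335 (mod 713)
456^22 ≡ 599 (mod 713)
456^30 ≡ 32 (mod 713)
456^33 ≡ 666 (mod 713)
456^44 ≡ 162 (mod 713)
456^55 ≡ 367 (mod 713)
456^60 ≡ 311 (mod 713)
456^66 ≡ 70 (mod 713)
456^110 ≡ 645 (mod 713)
456^132 ≡ 622 (mod 713)
456^165 ≡ 712 (mod 713)
456^220 ≡ 346 (mod 713)
456^330 ≡ 1 (mod 713) ✓
Hence ord(456) = 330.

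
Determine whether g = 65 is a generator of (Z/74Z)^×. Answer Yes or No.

No

φ(74) = φ(2)·φ(37) = 1·36 = 36 = 2^2 · 3^2.
It suffices to check that the order of 65 is not a proper divisor of 36: compute 65^(36/q) for q ∈ {2, 3}.
65^18 ≡ 1 (mod 74)  [q = 2: ≡ 1 ✗]
65^12 ≡ 63 (mod 74)  [q = 3: ≢ 1 ✓]
The check at q = 2 fails, so 65 generates a proper subgroup.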